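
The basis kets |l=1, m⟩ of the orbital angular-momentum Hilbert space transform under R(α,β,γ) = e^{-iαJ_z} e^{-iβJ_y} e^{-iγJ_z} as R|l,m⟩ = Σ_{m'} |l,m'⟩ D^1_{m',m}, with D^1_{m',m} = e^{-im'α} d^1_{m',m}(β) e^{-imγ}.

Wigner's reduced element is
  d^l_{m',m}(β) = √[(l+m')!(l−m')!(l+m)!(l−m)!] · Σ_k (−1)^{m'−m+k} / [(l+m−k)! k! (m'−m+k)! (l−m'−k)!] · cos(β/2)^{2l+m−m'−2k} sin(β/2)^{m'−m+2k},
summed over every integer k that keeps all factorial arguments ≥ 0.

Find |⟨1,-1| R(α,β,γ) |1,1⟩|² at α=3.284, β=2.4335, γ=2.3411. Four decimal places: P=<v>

P=0.7741

First d^1_{-1,1}(β=2.4335), then the phase factors e^{-i(-1)α} and e^{-i(1)γ}:
c=cos(2.4335/2)=0.346696, s=sin(2.4335/2)=0.937978; N=√[1·2·2·1]=2.000000
k: max(0,(1)−(-1))=2 … min(1+(1),1−(-1))=2
  k=2: (−1)^0·2.0000/(2)·0.3467^0·0.9380^2 = +0.879802
d^1_{-1,1}(2.4335) = +0.879802
|D^1_{-1,1}|² = |d^1_{-1,1}(β)|² = (+0.879802)² = 0.774051 (the z-rotation phases have unit modulus)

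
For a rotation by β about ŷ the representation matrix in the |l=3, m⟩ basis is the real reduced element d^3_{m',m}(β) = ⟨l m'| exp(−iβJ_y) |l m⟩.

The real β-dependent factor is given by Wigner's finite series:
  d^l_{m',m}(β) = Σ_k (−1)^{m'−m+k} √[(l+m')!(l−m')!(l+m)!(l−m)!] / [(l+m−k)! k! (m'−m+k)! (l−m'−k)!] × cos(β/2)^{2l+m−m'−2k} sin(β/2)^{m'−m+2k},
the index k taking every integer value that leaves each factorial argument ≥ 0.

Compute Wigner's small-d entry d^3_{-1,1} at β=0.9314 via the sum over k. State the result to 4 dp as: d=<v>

d=0.5196

d^3_{-1,1}(β=0.9314) via Wigner's sum:
c=cos(0.9314/2)=0.893507, s=sin(0.9314/2)=0.449048; N=√[2·24·24·2]=48.000000
k∈{2,3,4} keeps every argument non-negative
  k=2: (−1)^0·48.0000/(8)·0.8935^4·0.4490^2 = +0.771135
  k=3: (−1)^1·48.0000/(6)·0.8935^2·0.4490^4 = -0.259692
  k=4: (−1)^2·48.0000/(48)·0.8935^0·0.4490^6 = +0.008199
d^3_{-1,1}(0.9314) = +0.771135 -0.259692 +0.008199 = +0.519641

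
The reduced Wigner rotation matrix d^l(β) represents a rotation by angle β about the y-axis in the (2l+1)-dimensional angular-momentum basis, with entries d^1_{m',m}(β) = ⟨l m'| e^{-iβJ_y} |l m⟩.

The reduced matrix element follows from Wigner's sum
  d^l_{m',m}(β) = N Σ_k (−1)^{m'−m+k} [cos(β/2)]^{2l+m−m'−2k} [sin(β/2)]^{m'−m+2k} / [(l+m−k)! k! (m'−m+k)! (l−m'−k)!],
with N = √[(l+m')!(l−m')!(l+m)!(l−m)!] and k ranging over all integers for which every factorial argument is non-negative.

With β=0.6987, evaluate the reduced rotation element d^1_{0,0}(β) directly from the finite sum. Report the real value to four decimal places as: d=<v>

d^1_{0,0}(β=0.6987) via Wigner's sum:
c=cos(0.6987/2)=0.939595, s=sin(0.6987/2)=0.342287; N=√[1·1·1·1]=1.000000
The bounds max(0,m−m')=0 and min(l+m,l−m')=1 give 2 terms
  k=0: (−1)^0·1.0000/(1)·0.9396^2·0.3423^0 = +0.882840
  k=1: (−1)^1·1.0000/(1)·0.9396^0·0.3423^2 = -0.117160
d^1_{0,0}(0.6987) = +0.882840 -0.117160 = +0.765679

d=0.7657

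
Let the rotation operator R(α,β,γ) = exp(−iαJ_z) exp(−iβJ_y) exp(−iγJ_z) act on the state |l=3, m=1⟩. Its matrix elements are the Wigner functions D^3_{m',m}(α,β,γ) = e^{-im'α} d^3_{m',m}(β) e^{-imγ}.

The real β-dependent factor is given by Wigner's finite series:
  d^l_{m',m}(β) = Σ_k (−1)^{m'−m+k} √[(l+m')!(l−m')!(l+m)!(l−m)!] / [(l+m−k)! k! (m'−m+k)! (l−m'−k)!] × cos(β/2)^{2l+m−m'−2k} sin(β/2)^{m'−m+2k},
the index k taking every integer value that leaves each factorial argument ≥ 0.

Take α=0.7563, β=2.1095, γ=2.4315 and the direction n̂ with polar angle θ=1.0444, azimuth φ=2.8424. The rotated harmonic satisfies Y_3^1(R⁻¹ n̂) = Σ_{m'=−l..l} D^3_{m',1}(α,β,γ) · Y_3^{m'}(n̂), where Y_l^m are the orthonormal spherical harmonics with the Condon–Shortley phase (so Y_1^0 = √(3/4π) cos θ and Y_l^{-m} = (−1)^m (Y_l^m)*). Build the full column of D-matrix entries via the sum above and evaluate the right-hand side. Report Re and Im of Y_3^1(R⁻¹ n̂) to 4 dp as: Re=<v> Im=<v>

Re=-0.1988 Im=0.1317

Need the full column D^3_{m',1} for m'=−3..3 at α=0.7563, β=2.1095, γ=2.4315.
cos(β/2)=0.493445, sin(β/2)=0.869777
d^3_{-3,1}: single k=4 term ⇒ +0.539703;  D = +0.532584-0.087370i
d^3_{-2,1}: k∈[3..4] ⇒ +0.500000 -0.776745 = -0.276744;  D = -0.167899+0.219994i
d^3_{-1,1}: k∈[2..4] ⇒ +0.269106 -1.114806 +0.432959 = -0.412741;  D = +0.043013+0.410494i
d^3_{0,1}: k∈[1..3] ⇒ +0.088144 -0.821584 +0.850881 = +0.117441;  D = -0.089055-0.076560i
d^3_{1,1}: k∈[0..2] ⇒ +0.014436 -0.358807 +0.836104 = +0.491733;  D = -0.491208+0.022714i
d^3_{2,1}: k∈[0..1] ⇒ -0.080464 +0.500000 = +0.419536;  D = -0.291538+0.301689i
d^3_{3,1}: single k=0 term ⇒ +0.173707;  D = -0.002083+0.173694i
Y_3^{m'}(θ=1.0444,φ=2.8424) and Σ D·Y over m':
  (+0.5326-0.0874i)·(-0.1681-0.2108i)  (-0.1679+0.2200i)·(+0.3172+0.2162i)  (+0.0430+0.4105i)·(-0.0700-0.0216i)  (-0.0891-0.0766i)·(-0.3258+0.0000i)  (-0.4912+0.0227i)·(+0.0700-0.0216i)  (-0.2915+0.3017i)·(+0.3172-0.2162i)  (-0.0021+0.1737i)·(+0.1681-0.2108i)
Y_3^1(R⁻¹ n̂) = -0.198773+0.131716i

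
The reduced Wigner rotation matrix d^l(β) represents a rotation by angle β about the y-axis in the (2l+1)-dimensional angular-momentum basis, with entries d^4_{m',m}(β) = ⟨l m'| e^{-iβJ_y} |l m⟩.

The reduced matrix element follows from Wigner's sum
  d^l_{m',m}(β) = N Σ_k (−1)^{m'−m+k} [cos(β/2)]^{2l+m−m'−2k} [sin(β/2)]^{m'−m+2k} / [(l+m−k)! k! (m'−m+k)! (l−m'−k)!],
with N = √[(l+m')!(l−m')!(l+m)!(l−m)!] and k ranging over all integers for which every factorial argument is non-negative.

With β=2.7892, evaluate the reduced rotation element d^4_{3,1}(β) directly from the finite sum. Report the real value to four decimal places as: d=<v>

d=-0.0115

d^4_{3,1}(β=2.7892) via Wigner's sum:
With c≡cos(β/2)=0.175286 and s≡sin(β/2)=0.984518, N=[5040·1·120·6]^{1/2}=1904.940944
k: max(0,(1)−(3))=0 … min(4+(1),4−(3))=1
  k=0: (−1)^2·1904.9409/(240)·0.1753^6·0.9845^2 = +0.000223
  k=1: (−1)^3·1904.9409/(144)·0.1753^4·0.9845^4 = -0.011733
d^4_{3,1}(2.7892) = +0.000223 -0.011733 = -0.011510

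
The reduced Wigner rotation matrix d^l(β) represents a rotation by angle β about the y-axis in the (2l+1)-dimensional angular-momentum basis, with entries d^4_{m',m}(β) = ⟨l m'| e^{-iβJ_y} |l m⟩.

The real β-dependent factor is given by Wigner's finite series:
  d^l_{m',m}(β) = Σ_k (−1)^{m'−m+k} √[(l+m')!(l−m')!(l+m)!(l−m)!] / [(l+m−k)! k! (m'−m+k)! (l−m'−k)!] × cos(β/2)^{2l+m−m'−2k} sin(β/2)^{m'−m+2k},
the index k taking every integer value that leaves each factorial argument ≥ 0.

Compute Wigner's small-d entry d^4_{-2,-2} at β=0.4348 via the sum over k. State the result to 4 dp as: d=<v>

d^4_{-2,-2}(β=0.4348) via Wigner's sum:
c=cos(0.4348/2)=0.976462, s=sin(0.4348/2)=0.215692; N=√[2·720·2·720]=1440.000000
k: max(0,(-2)−(-2))=0 … min(4+(-2),4−(-2))=2
  k=0: (−1)^0·1440.0000/(1440)·0.9765^8·0.2157^0 = +0.826497
  k=1: (−1)^1·1440.0000/(120)·0.9765^6·0.2157^2 = -0.483925
  k=2: (−1)^2·1440.0000/(96)·0.9765^4·0.2157^4 = +0.029515
d^4_{-2,-2}(0.4348) = +0.826497 -0.483925 +0.029515 = +0.372087

d=0.3721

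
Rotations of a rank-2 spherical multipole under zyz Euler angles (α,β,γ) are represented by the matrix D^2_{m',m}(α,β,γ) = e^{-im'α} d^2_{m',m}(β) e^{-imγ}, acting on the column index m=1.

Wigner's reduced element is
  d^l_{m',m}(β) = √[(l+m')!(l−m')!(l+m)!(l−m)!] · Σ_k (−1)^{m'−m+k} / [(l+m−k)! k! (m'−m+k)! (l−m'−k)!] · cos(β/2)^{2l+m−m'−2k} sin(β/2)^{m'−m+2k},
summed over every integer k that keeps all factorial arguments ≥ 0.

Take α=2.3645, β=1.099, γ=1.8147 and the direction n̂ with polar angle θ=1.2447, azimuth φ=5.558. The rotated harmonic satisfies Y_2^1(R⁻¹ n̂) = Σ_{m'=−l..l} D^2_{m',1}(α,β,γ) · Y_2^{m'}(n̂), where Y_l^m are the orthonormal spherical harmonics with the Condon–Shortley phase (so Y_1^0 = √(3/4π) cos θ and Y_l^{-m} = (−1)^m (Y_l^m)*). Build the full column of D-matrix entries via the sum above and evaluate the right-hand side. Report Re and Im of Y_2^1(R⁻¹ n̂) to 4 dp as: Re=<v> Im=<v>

Need the full column D^2_{m',1} for m'=−2..2 at α=2.3645, β=1.099, γ=1.8147.
cos(β/2)=0.852786, sin(β/2)=0.522261
d^2_{-2,1}: single k=3 term ⇒ +0.242959;  D = -0.236710+0.054748i
d^2_{-1,1}: k∈[2..3] ⇒ +0.595081 -0.074396 = +0.520685;  D = +0.443951+0.272067i
d^2_{0,1}: k∈[1..2] ⇒ +0.793383 -0.297562 = +0.495821;  D = -0.119737-0.481146i
d^2_{1,1}: k∈[0..1] ⇒ +0.528883 -0.595081 = -0.066198;  D = +0.033647-0.057009i
d^2_{2,1}: single k=0 term ⇒ -0.647795;  D = -0.625936+0.166858i
Y_2^{m'}(θ=1.2447,φ=5.558) and Σ D·Y over m':
  (-0.2367+0.0547i)·(+0.0416+0.3441i)  (+0.4440+0.2721i)·(+0.1755+0.1555i)  (-0.1197-0.4811i)·(-0.2183+0.0000i)  (+0.0336-0.0570i)·(-0.1755+0.1555i)  (-0.6259+0.1669i)·(+0.0416-0.3441i)
Y_2^1(R⁻¹ n̂) = +0.067341+0.380203i

Re=0.0673 Im=0.3802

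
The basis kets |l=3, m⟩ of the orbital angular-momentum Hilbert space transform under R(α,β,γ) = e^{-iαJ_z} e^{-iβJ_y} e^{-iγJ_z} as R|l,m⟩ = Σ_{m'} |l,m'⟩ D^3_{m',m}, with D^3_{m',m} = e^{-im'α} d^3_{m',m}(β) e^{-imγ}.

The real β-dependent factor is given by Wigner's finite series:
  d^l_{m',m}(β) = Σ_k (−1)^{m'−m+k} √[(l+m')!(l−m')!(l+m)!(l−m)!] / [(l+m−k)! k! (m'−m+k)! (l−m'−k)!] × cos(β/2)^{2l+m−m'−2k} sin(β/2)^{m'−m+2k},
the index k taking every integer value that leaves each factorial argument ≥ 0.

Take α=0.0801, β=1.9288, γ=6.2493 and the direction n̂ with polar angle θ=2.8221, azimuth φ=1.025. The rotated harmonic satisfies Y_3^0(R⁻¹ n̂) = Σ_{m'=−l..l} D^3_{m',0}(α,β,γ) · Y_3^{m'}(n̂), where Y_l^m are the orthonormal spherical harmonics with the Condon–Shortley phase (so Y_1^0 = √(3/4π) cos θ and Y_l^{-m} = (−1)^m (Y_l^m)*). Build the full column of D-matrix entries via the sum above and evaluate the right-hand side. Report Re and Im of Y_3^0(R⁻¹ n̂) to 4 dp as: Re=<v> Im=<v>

Need the full column D^3_{m',0} for m'=−3..3 at α=0.0801, β=1.9288, γ=6.2493.
cos(β/2)=0.569910, sin(β/2)=0.821707
d^3_{-3,0}: single k=3 term ⇒ +0.459288;  D = +0.446091+0.109308i
d^3_{-2,0}: k∈[2..3] ⇒ +0.390139 -0.811038 = -0.420899;  D = -0.415509-0.067140i
d^3_{-1,0}: k∈[1..3] ⇒ +0.171135 -1.067289 +0.739575 = -0.156579;  D = -0.156077-0.012529i
d^3_{0,0}: k∈[0..3] ⇒ +0.034264 -0.641064 +1.332672 -0.307824 = +0.418048;  D = +0.418048+0.000000i
d^3_{1,0}: k∈[0..2] ⇒ -0.171135 +1.067289 -0.739575 = +0.156579;  D = +0.156077-0.012529i
d^3_{2,0}: k∈[0..1] ⇒ +0.390139 -0.811038 = -0.420899;  D = -0.415509+0.067140i
d^3_{3,0}: single k=0 term ⇒ -0.459288;  D = -0.446091+0.109308i
Y_3^{m'}(θ=2.8221,φ=1.025) and Σ D·Y over m':
  (+0.4461+0.1093i)·(-0.0129-0.0009i)  (-0.4155-0.0671i)·(+0.0441+0.0849i)  (-0.1561-0.0125i)·(+0.1848-0.3042i)  (+0.4180+0.0000i)·(-0.5338+0.0000i)  (+0.1561-0.0125i)·(-0.1848-0.3042i)  (-0.4155+0.0671i)·(+0.0441-0.0849i)  (-0.4461+0.1093i)·(+0.0129-0.0009i)
Y_3^0(R⁻¹ n̂) = -0.325058+0.000000i

Re=-0.3251 Im=0.0000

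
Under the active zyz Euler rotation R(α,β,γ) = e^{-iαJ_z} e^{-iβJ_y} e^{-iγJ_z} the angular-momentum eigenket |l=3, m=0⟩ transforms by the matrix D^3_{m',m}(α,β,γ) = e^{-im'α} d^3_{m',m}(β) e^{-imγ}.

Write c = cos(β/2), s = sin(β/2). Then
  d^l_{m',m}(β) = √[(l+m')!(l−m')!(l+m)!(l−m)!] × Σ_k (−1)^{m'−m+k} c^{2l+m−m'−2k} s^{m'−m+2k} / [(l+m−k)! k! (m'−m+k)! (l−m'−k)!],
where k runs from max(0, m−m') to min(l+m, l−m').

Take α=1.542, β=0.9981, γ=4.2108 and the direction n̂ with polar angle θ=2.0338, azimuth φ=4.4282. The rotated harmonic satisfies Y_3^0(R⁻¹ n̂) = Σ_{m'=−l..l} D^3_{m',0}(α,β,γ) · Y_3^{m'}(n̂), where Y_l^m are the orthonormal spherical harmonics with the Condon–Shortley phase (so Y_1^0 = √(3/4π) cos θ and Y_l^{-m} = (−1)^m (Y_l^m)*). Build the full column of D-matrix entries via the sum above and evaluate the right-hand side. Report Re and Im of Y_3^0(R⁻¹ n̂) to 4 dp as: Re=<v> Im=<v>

Need the full column D^3_{m',0} for m'=−3..3 at α=1.542, β=0.9981, γ=4.2108.
cos(β/2)=0.878038, sin(β/2)=0.478592
d^3_{-3,0}: single k=3 term ⇒ +0.331856;  D = -0.028633-0.330618i
d^3_{-2,0}: k∈[2..3] ⇒ +0.745664 -0.221537 = +0.524127;  D = -0.523258+0.030169i
d^3_{-1,0}: k∈[1..3] ⇒ +0.865210 -0.771164 +0.076371 = +0.170417;  D = +0.004907+0.170346i
d^3_{0,0}: k∈[0..3] ⇒ +0.458225 -1.225251 +0.364023 -0.012017 = -0.415020;  D = -0.415020+0.000000i
d^3_{1,0}: k∈[0..2] ⇒ -0.865210 +0.771164 -0.076371 = -0.170417;  D = -0.004907+0.170346i
d^3_{2,0}: k∈[0..1] ⇒ +0.745664 -0.221537 = +0.524127;  D = -0.523258-0.030169i
d^3_{3,0}: single k=0 term ⇒ -0.331856;  D = +0.028633-0.330618i
Y_3^{m'}(θ=2.0338,φ=4.4282) and Σ D·Y over m':
  (-0.0286-0.3306i)·(+0.2250-0.1966i)  (-0.5233+0.0302i)·(+0.3080+0.1967i)  (+0.0049+0.1703i)·(+0.0002-0.0007i)  (-0.4150+0.0000i)·(+0.3338+0.0000i)  (-0.0049+0.1703i)·(-0.0002-0.0007i)  (-0.5233-0.0302i)·(+0.3080-0.1967i)  (+0.0286-0.3306i)·(-0.2250-0.1966i)
Y_3^0(R⁻¹ n̂) = -0.615336-0.000000i

Re=-0.6153 Im=0.0000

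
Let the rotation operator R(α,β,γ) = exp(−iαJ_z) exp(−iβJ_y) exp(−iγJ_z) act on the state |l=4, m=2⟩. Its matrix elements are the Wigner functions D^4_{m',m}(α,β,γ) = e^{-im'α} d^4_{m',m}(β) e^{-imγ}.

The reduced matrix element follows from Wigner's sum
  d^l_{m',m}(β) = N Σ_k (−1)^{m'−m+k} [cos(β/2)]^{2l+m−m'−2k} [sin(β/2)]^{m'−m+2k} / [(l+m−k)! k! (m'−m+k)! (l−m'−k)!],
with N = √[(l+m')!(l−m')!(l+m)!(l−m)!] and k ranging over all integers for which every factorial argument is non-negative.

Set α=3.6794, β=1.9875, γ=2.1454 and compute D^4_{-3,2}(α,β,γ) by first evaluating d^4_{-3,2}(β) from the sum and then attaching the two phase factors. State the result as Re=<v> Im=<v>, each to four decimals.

D^4_{-3,2}(3.6794,1.9875,2.1454) = e^{-i·-3·3.6794}·d^4_{-3,2}(1.9875)·e^{-i·2·2.1454}. Compute d first:
c=cos(1.9875/2)=0.545551, s=sin(1.9875/2)=0.838078; N=√[1·5040·720·2]=2693.993318
k∈{5,6} keeps every argument non-negative
  k=5: (−1)^0·2693.9933/(240)·0.5456^3·0.8381^5 = +0.753551
  k=6: (−1)^1·2693.9933/(720)·0.5456^1·0.8381^7 = -0.592774
d^4_{-3,2}(1.9875) = +0.753551 -0.592774 = +0.160777
Attach z-rotation phases: D = e^{-i(-3)(3.6794)}·(+0.160777)·e^{-i(2)(2.1454)} = +0.143762+0.071983i

Re=0.1438 Im=0.0720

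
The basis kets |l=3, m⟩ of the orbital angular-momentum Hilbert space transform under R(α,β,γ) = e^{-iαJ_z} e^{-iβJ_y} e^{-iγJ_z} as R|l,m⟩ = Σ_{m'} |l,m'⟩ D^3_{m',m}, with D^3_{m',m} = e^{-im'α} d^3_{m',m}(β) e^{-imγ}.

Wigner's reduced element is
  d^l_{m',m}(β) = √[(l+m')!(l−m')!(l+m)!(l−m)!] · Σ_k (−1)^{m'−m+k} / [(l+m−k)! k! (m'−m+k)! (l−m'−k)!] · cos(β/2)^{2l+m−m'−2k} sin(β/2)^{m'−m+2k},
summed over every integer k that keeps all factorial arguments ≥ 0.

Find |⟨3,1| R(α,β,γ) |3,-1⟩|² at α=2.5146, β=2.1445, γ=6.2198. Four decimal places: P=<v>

Split into d^3_{1,-1}(β=2.1445) × two z-phases.
Half-angle: c=0.478149, s=0.878279. N=√(24·2·2·24)=48.000000
k∈{0,1,2} keeps every argument non-negative
  k=0: (−1)^2·48.0000/(8)·0.4781^4·0.8783^2 = +0.241919
  k=1: (−1)^3·48.0000/(6)·0.4781^2·0.8783^4 = -1.088294
  k=2: (−1)^4·48.0000/(48)·0.4781^0·0.8783^6 = +0.458980
d^3_{1,-1}(2.1445) = +0.241919 -1.088294 +0.458980 = -0.387395
|D^3_{1,-1}|² = |d^3_{1,-1}(β)|² = (-0.387395)² = 0.150075 (the z-rotation phases have unit modulus)

P=0.1501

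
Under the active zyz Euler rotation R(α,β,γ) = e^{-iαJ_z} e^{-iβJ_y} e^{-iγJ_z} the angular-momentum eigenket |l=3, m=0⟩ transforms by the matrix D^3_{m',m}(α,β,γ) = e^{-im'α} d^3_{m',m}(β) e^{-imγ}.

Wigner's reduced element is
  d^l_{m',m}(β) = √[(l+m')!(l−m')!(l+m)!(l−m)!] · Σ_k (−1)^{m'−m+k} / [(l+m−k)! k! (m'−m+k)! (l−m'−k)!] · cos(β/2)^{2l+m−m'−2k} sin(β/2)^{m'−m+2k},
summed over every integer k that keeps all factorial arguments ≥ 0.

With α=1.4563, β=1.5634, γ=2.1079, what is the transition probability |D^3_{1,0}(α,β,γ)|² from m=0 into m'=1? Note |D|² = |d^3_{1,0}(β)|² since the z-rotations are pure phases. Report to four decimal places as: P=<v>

P=0.1874

D^3_{1,0}(1.4563,1.5634,2.1079) = e^{-i·1·1.4563}·d^3_{1,0}(1.5634)·e^{-i·0·2.1079}. Compute d first:
c=cos(1.5634/2)=0.709717, s=sin(1.5634/2)=0.704487; N=√[24·2·6·6]=41.569219
Admissible k: 0..2 (factorial args all ≥0)
  k=0: (−1)^1·41.5692/(12)·0.7097^5·0.7045^1 = -0.439430
  k=1: (−1)^2·41.5692/(4)·0.7097^3·0.7045^3 = +1.298932
  k=2: (−1)^3·41.5692/(12)·0.7097^1·0.7045^5 = -0.426619
d^3_{1,0}(1.5634) = -0.439430 +1.298932 -0.426619 = +0.432882
|D^3_{1,0}|² = |d^3_{1,0}(β)|² = (+0.432882)² = 0.187387 (the z-rotation phases have unit modulus)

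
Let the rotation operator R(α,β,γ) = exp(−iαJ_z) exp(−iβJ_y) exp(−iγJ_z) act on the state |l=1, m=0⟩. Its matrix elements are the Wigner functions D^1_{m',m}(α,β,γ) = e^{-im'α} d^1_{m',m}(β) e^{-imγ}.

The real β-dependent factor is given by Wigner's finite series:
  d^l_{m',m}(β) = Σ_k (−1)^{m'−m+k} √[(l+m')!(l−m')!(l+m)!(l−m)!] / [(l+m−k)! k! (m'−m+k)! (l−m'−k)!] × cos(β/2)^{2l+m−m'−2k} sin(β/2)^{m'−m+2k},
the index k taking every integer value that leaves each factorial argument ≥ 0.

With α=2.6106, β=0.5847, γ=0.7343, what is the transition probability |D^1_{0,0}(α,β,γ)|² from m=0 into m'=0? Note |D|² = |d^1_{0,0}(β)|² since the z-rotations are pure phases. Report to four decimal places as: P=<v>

First d^1_{0,0}(β=0.5847), then the phase factors e^{-i(0)α} and e^{-i(0)γ}:
c=cos(0.5847/2)=0.957569, s=sin(0.5847/2)=0.288203; N=√[1·1·1·1]=1.000000
k∈{0,1} keeps every argument non-negative
  k=0: (−1)^0·1.0000/(1)·0.9576^2·0.2882^0 = +0.916939
  k=1: (−1)^1·1.0000/(1)·0.9576^0·0.2882^2 = -0.083061
d^1_{0,0}(0.5847) = +0.916939 -0.083061 = +0.833878
|D^1_{0,0}|² = |d^1_{0,0}(β)|² = (+0.833878)² = 0.695352 (the z-rotation phases have unit modulus)

P=0.6954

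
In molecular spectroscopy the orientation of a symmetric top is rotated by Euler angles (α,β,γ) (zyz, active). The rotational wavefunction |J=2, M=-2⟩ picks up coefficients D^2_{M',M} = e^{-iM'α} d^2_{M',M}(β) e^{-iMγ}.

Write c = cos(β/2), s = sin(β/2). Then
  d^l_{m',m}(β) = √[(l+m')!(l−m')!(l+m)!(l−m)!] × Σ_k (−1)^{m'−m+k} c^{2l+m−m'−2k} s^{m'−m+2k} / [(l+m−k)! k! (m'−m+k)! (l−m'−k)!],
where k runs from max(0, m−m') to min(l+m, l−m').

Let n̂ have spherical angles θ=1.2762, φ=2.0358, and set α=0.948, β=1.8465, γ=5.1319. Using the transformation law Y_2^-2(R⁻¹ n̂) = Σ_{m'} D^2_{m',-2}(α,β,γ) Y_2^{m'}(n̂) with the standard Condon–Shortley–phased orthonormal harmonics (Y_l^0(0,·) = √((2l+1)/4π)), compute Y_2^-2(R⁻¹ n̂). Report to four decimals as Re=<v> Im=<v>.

Need the full column D^2_{m',-2} for m'=−2..2 at α=0.948, β=1.8465, γ=5.1319.
cos(β/2)=0.603231, sin(β/2)=0.797566
d^2_{-2,-2}: single k=0 term ⇒ +0.132414;  D = +0.121620-0.052365i
d^2_{-1,-2}: single k=0 term ⇒ -0.350145;  D = -0.075122+0.341992i
d^2_{0,-2}: single k=0 term ⇒ +0.566992;  D = -0.378859-0.421836i
d^2_{1,-2}: single k=0 term ⇒ -0.612089;  D = +0.608458-0.066572i
d^2_{2,-2}: single k=0 term ⇒ +0.404639;  D = -0.198882+0.352389i
Y_2^{m'}(θ=1.2762,φ=2.0358) and Σ D·Y over m':
  (+0.1216-0.0524i)·(-0.2115+0.2835i)  (-0.0751+0.3420i)·(-0.0963-0.1919i)  (-0.3789-0.4218i)·(-0.2356+0.0000i)  (+0.6085-0.0666i)·(+0.0963-0.1919i)  (-0.1989+0.3524i)·(-0.2115-0.2835i)
Y_2^-2(R⁻¹ n̂) = +0.339009-0.014822i

Re=0.3390 Im=-0.0148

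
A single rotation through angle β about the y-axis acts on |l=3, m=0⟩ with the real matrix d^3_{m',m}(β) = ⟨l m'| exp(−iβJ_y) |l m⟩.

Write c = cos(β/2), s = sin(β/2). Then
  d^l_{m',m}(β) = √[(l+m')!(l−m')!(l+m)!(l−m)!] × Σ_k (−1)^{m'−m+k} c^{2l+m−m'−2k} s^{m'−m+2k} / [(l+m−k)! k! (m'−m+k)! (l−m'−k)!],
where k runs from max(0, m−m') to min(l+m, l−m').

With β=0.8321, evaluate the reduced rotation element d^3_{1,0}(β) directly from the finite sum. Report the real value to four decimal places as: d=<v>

d=-0.4056

d^3_{1,0}(β=0.8321) via Wigner's sum:
c=cos(0.8321/2)=0.914692, s=sin(0.8321/2)=0.404151; N=√[24·2·6·6]=41.569219
k: max(0,(0)−(1))=0 … min(3+(0),3−(1))=2
  k=0: (−1)^1·41.5692/(12)·0.9147^5·0.4042^1 = -0.896415
  k=1: (−1)^2·41.5692/(4)·0.9147^3·0.4042^3 = +0.525009
  k=2: (−1)^3·41.5692/(12)·0.9147^1·0.4042^5 = -0.034165
d^3_{1,0}(0.8321) = -0.896415 +0.525009 -0.034165 = -0.405571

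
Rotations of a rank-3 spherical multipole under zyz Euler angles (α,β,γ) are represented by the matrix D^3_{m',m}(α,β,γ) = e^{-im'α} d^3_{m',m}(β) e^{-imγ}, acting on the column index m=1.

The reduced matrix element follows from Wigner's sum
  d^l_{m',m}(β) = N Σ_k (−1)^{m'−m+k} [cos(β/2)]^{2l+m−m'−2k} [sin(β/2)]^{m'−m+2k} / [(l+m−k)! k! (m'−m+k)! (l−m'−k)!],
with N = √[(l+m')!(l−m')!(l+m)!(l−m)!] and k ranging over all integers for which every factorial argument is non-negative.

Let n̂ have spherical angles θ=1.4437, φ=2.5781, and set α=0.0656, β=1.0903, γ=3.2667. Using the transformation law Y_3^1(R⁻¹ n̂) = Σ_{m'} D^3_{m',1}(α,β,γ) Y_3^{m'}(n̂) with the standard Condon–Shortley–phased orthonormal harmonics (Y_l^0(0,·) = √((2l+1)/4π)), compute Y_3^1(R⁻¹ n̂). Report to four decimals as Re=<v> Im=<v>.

Re=-0.1484 Im=0.2334

Need the full column D^3_{m',1} for m'=−3..3 at α=0.0656, β=1.0903, γ=3.2667.
cos(β/2)=0.855050, sin(β/2)=0.518546
d^3_{-3,1}: single k=4 term ⇒ +0.204729;  D = -0.204203-0.014665i
d^3_{-2,1}: k∈[3..4] ⇒ +0.551273 -0.101375 = +0.449898;  D = -0.449890-0.002741i
d^3_{-1,1}: k∈[2..4] ⇒ +0.862366 -0.422886 +0.019441 = +0.458921;  D = -0.458109+0.027293i
d^3_{0,1}: k∈[1..3] ⇒ +0.820984 -0.905834 +0.111050 = +0.026200;  D = -0.025996+0.003269i
d^3_{1,1}: k∈[0..2] ⇒ +0.390794 -1.149821 +0.317164 = -0.441863;  D = +0.433852-0.083757i
d^3_{2,1}: k∈[0..1] ⇒ -0.749452 +0.551273 = -0.198179;  D = +0.191705-0.050241i
d^3_{3,1}: single k=0 term ⇒ +0.556655;  D = -0.528061+0.176112i
Y_3^{m'}(θ=1.4437,φ=2.5781) and Σ D·Y over m':
  (-0.2042-0.0147i)·(+0.0486-0.4043i)  (-0.4499-0.0027i)·(+0.0547+0.1151i)  (-0.4581+0.0273i)·(+0.2492+0.1575i)  (-0.0260+0.0033i)·(-0.1381+0.0000i)  (+0.4339-0.0838i)·(-0.2492+0.1575i)  (+0.1917-0.0502i)·(+0.0547-0.1151i)  (-0.5281+0.1761i)·(-0.0486-0.4043i)
Y_3^1(R⁻¹ n̂) = -0.148410+0.233428i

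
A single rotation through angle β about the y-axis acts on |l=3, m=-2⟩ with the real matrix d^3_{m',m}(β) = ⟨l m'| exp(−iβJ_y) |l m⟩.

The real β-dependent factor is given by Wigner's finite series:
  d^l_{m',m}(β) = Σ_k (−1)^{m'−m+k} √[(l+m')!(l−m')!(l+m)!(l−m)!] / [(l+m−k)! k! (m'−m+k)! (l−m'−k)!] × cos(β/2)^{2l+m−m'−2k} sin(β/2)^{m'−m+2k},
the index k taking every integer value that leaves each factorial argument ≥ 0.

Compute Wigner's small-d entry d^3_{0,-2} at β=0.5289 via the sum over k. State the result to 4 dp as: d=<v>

d=0.3010

d^3_{0,-2}(β=0.5289) via Wigner's sum:
c=cos(0.5289/2)=0.965236, s=sin(0.5289/2)=0.261378; N=√[6·6·1·120]=65.726707
k: max(0,(-2)−(0))=0 … min(3+(-2),3−(0))=1
  k=0: (−1)^2·65.7267/(12)·0.9652^4·0.2614^2 = +0.324814
  k=1: (−1)^3·65.7267/(12)·0.9652^2·0.2614^4 = -0.023818
d^3_{0,-2}(0.5289) = +0.324814 -0.023818 = +0.300996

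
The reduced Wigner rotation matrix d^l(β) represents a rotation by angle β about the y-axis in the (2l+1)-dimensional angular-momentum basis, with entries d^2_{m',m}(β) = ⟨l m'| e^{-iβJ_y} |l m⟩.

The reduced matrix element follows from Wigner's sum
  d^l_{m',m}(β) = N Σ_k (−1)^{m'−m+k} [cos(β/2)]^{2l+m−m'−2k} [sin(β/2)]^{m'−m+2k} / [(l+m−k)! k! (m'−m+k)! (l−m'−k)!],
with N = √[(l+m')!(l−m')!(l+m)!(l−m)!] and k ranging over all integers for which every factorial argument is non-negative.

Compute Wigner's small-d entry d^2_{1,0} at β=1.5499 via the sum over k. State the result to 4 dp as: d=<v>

d^2_{1,0}(β=1.5499) via Wigner's sum:
c=cos(1.5499/2)=0.714456, s=sin(1.5499/2)=0.699680; N=√[6·1·2·2]=4.898979
k: max(0,(0)−(1))=0 … min(2+(0),2−(1))=1
  k=0: (−1)^1·4.8990/(2)·0.7145^3·0.6997^1 = -0.625031
  k=1: (−1)^2·4.8990/(2)·0.7145^1·0.6997^3 = +0.599446
d^2_{1,0}(1.5499) = -0.625031 +0.599446 = -0.025585

d=-0.0256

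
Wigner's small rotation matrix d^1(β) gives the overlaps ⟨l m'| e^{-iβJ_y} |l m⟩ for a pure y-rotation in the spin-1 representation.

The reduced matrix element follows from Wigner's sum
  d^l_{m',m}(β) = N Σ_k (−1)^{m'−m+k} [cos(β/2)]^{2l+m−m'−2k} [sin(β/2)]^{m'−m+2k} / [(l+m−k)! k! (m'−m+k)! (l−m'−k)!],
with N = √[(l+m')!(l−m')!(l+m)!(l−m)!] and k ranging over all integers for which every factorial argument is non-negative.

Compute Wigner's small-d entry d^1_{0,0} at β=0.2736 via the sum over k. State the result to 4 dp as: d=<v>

d^1_{0,0}(β=0.2736) via Wigner's sum:
With c≡cos(β/2)=0.990657 and s≡sin(β/2)=0.136374, N=[1·1·1·1]^{1/2}=1.000000
k∈{0,1} keeps every argument non-negative
  k=0: (−1)^0·1.0000/(1)·0.9907^2·0.1364^0 = +0.981402
  k=1: (−1)^1·1.0000/(1)·0.9907^0·0.1364^2 = -0.018598
d^1_{0,0}(0.2736) = +0.981402 -0.018598 = +0.962804

d=0.9628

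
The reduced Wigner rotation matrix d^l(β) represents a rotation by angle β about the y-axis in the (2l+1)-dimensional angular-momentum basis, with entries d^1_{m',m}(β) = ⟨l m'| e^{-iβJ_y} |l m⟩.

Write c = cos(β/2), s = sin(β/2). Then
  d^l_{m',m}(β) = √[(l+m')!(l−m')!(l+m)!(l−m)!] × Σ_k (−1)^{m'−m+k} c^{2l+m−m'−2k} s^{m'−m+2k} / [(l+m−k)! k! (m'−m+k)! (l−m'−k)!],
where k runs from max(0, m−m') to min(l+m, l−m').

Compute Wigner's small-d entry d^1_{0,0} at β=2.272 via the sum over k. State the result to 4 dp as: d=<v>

d=-0.6451

d^1_{0,0}(β=2.272) via Wigner's sum:
With c≡cos(β/2)=0.421226 and s≡sin(β/2)=0.906956, N=[1·1·1·1]^{1/2}=1.000000
The bounds max(0,m−m')=0 and min(l+m,l−m')=1 give 2 terms
  k=0: (−1)^0·1.0000/(1)·0.4212^2·0.9070^0 = +0.177431
  k=1: (−1)^1·1.0000/(1)·0.4212^0·0.9070^2 = -0.822569
d^1_{0,0}(2.272) = +0.177431 -0.822569 = -0.645138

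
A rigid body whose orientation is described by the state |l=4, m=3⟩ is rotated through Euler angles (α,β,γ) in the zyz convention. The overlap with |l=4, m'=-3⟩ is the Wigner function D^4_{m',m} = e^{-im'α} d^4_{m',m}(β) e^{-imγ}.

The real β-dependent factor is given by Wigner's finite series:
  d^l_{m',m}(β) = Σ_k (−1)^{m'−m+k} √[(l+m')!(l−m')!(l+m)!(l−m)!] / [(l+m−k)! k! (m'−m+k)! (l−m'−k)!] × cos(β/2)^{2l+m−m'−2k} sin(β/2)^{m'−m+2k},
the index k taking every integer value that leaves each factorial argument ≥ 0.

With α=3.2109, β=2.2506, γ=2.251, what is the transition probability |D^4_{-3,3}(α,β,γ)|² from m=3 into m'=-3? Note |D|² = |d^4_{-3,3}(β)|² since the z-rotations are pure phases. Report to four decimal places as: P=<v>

P=0.0687

First d^4_{-3,3}(β=2.2506), then the phase factors e^{-i(-3)α} and e^{-i(3)γ}:
Half-angle: c=0.430906, s=0.902397. N=√(1·5040·5040·1)=5040.000000
Admissible k: 6..7 (factorial args all ≥0)
  k=6: (−1)^0·5040.0000/(720)·0.4309^2·0.9024^6 = +0.701857
  k=7: (−1)^1·5040.0000/(5040)·0.4309^0·0.9024^8 = -0.439725
d^4_{-3,3}(2.2506) = +0.701857 -0.439725 = +0.262132
|D^4_{-3,3}|² = |d^4_{-3,3}(β)|² = (+0.262132)² = 0.068713 (the z-rotation phases have unit modulus)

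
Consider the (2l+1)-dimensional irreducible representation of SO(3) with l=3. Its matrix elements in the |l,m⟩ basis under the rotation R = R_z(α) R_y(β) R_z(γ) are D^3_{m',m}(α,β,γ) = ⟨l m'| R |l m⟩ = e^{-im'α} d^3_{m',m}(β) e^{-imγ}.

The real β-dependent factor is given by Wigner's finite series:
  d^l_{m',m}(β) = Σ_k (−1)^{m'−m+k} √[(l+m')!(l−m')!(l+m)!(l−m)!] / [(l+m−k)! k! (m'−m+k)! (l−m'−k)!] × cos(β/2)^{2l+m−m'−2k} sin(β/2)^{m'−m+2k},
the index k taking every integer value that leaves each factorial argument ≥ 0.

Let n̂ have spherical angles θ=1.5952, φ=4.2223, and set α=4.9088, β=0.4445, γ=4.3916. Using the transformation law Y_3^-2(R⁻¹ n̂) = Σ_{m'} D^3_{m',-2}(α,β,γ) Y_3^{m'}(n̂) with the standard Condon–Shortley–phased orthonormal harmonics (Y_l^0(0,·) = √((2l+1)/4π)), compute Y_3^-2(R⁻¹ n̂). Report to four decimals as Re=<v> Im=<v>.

Need the full column D^3_{m',-2} for m'=−3..3 at α=4.9088, β=0.4445, γ=4.3916.
cos(β/2)=0.975404, sin(β/2)=0.220425
d^3_{-3,-2}: single k=1 term ⇒ +0.476715;  D = -0.024942-0.476062i
d^3_{-2,-2}: k∈[0..1] ⇒ +0.861206 -0.219902 = +0.641304;  D = +0.621564-0.157888i
d^3_{-1,-2}: k∈[0..1] ⇒ -0.615436 +0.062859 = -0.552578;  D = -0.237945-0.498723i
d^3_{0,-2}: k∈[0..1] ⇒ +0.240891 -0.012302 = +0.228589;  D = -0.183134+0.136801i
d^3_{1,-2}: k∈[0..1] ⇒ -0.062859 +0.001605 = -0.061254;  D = +0.045530+0.040976i
d^3_{2,-2}: k∈[0..1] ⇒ +0.011230 -0.000115 = +0.011115;  D = +0.005680-0.009554i
d^3_{3,-2}: single k=0 term ⇒ -0.001243;  D = -0.001172-0.000415i
Y_3^{m'}(θ=1.5952,φ=4.2223) and Σ D·Y over m':
  (-0.0249-0.4761i)·(+0.4147-0.0418i)  (+0.6216-0.1579i)·(+0.0139+0.0207i)  (-0.2379-0.4987i)·(+0.1516-0.2842i)  (-0.1831+0.1368i)·(+0.0273+0.0000i)  (+0.0455+0.0410i)·(-0.1516-0.2842i)  (+0.0057-0.0096i)·(+0.0139-0.0207i)  (-0.0012-0.0004i)·(-0.4147-0.0418i)
Y_3^-2(R⁻¹ n̂) = -0.196090-0.209168i

Re=-0.1961 Im=-0.2092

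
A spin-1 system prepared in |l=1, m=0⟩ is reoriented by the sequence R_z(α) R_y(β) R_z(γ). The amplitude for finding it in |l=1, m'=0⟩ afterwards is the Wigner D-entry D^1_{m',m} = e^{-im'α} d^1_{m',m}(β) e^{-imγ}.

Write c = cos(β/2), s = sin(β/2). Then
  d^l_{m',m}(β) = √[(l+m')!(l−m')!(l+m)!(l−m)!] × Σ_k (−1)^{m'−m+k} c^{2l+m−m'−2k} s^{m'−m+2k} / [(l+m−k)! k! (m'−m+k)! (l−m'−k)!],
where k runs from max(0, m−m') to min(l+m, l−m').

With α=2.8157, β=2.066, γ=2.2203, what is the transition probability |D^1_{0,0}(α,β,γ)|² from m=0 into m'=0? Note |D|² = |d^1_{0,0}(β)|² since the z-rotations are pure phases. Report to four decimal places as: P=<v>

D^1_{0,0}(2.8157,2.066,2.2203) = e^{-i·0·2.8157}·d^1_{0,0}(2.066)·e^{-i·0·2.2203}. Compute d first:
c=cos(2.066/2)=0.512245, s=sin(2.066/2)=0.858840; N=√[1·1·1·1]=1.000000
Admissible k: 0..1 (factorial args all ≥0)
  k=0: (−1)^0·1.0000/(1)·0.5122^2·0.8588^0 = +0.262395
  k=1: (−1)^1·1.0000/(1)·0.5122^0·0.8588^2 = -0.737605
d^1_{0,0}(2.066) = +0.262395 -0.737605 = -0.475211
|D^1_{0,0}|² = |d^1_{0,0}(β)|² = (-0.475211)² = 0.225825 (the z-rotation phases have unit modulus)

P=0.2258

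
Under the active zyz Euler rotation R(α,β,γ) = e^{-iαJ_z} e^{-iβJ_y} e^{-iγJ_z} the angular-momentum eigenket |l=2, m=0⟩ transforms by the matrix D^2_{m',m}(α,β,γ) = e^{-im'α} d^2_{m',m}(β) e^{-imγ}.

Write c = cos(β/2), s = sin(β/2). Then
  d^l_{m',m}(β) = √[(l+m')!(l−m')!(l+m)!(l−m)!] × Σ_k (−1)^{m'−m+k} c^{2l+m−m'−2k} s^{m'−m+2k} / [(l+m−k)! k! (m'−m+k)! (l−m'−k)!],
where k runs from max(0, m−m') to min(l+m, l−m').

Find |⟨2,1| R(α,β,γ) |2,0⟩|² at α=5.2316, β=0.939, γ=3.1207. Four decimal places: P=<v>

P=0.3407

D^2_{1,0}(5.2316,0.939,3.1207) = e^{-i·1·5.2316}·d^2_{1,0}(0.939)·e^{-i·0·3.1207}. Compute d first:
Half-angle: c=0.891795, s=0.452440. N=√(6·1·2·2)=4.898979
k: max(0,(0)−(1))=0 … min(2+(0),2−(1))=1
  k=0: (−1)^1·4.8990/(2)·0.8918^3·0.4524^1 = -0.786016
  k=1: (−1)^2·4.8990/(2)·0.8918^1·0.4524^3 = +0.202313
d^2_{1,0}(0.939) = -0.786016 +0.202313 = -0.583703
|D^2_{1,0}|² = |d^2_{1,0}(β)|² = (-0.583703)² = 0.340709 (the z-rotation phases have unit modulus)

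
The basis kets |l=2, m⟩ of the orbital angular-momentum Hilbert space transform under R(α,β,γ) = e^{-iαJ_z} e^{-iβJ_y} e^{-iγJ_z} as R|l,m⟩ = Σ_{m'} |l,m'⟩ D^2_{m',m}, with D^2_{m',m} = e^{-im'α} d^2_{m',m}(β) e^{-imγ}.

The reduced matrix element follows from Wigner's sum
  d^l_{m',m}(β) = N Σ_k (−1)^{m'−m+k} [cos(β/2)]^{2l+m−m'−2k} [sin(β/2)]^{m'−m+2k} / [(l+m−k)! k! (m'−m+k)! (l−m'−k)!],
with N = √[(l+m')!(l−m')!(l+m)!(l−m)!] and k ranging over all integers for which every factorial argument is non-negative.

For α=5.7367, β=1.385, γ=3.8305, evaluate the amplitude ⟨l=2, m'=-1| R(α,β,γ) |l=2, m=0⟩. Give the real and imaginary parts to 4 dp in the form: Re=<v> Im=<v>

Re=0.1900 Im=-0.1156

First d^2_{-1,0}(β=1.385), then the phase factors e^{-i(-1)α} and e^{-i(0)γ}:
c=cos(1.385/2)=0.769652, s=sin(1.385/2)=0.638463; N=√[1·6·2·2]=4.898979
Admissible k: 1..2 (factorial args all ≥0)
  k=1: (−1)^0·4.8990/(2)·0.7697^3·0.6385^1 = +0.713009
  k=2: (−1)^1·4.8990/(2)·0.7697^1·0.6385^3 = -0.490657
d^2_{-1,0}(1.385) = +0.713009 -0.490657 = +0.222352
Attach z-rotation phases: D = e^{-i(-1)(5.7367)}·(+0.222352)·e^{-i(0)(3.8305)} = +0.189968-0.115554i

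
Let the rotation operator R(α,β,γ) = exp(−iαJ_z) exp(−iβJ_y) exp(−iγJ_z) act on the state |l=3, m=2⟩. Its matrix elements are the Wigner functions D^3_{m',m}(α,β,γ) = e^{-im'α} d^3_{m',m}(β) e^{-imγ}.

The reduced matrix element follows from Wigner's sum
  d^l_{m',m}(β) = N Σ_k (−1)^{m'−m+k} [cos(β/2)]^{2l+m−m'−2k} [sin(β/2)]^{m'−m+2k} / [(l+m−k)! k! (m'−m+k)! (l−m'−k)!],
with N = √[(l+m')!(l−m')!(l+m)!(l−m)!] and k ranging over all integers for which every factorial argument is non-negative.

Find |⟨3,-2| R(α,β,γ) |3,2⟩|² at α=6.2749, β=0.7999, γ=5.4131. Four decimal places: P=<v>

Split into d^3_{-2,2}(β=0.7999) × two z-phases.
c=cos(0.7999/2)=0.921080, s=sin(0.7999/2)=0.389372; N=√[1·120·120·1]=120.000000
The bounds max(0,m−m')=4 and min(l+m,l−m')=5 give 2 terms
  k=4: (−1)^0·120.0000/(24)·0.9211^2·0.3894^4 = +0.097505
  k=5: (−1)^1·120.0000/(120)·0.9211^0·0.3894^6 = -0.003485
d^3_{-2,2}(0.7999) = +0.097505 -0.003485 = +0.094020
|D^3_{-2,2}|² = |d^3_{-2,2}(β)|² = (+0.094020)² = 0.008840 (the z-rotation phases have unit modulus)

P=0.0088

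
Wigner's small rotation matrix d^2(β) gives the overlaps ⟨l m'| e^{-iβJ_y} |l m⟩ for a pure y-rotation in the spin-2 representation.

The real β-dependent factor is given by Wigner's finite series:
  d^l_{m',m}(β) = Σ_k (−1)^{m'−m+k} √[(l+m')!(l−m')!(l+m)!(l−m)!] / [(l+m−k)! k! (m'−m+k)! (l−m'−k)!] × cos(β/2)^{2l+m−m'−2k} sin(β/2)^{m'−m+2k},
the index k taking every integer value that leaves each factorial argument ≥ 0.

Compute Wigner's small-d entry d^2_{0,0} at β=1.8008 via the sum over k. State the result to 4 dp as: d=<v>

d=-0.4220

d^2_{0,0}(β=1.8008) via Wigner's sum:
c=cos(1.8008/2)=0.621297, s=sin(1.8008/2)=0.783575; N=√[2·2·2·2]=4.000000
The bounds max(0,m−m')=0 and min(l+m,l−m')=2 give 3 terms
  k=0: (−1)^0·4.0000/(4)·0.6213^4·0.7836^0 = +0.149003
  k=1: (−1)^1·4.0000/(1)·0.6213^2·0.7836^2 = -0.948025
  k=2: (−1)^2·4.0000/(4)·0.6213^0·0.7836^4 = +0.376984
d^2_{0,0}(1.8008) = +0.149003 -0.948025 +0.376984 = -0.422037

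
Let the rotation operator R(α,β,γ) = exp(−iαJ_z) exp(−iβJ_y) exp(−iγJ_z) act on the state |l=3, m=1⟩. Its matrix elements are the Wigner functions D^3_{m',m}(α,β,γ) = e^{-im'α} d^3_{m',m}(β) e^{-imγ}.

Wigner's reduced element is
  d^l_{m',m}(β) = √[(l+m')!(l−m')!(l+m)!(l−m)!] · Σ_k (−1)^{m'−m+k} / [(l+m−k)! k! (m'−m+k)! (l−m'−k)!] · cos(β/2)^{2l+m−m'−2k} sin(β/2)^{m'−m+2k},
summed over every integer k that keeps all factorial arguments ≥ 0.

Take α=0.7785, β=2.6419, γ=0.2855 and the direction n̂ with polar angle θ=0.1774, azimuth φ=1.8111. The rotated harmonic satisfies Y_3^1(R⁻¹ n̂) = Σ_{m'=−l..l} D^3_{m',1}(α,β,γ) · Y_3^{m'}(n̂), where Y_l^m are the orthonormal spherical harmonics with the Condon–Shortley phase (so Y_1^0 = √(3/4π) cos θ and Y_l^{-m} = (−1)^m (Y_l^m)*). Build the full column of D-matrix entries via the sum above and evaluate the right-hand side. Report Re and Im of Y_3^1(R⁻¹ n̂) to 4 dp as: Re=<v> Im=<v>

Re=0.3718 Im=-0.2299

Need the full column D^3_{m',1} for m'=−3..3 at α=0.7785, β=2.6419, γ=0.2855.
cos(β/2)=0.247255, sin(β/2)=0.968950
d^3_{-3,1}: single k=4 term ⇒ +0.208710;  D = -0.096230+0.185201i
d^3_{-2,1}: k∈[3..4] ⇒ +0.086970 -0.667810 = -0.580840;  D = -0.171259-0.555018i
d^3_{-1,1}: k∈[2..4] ⇒ +0.021054 -0.431109 +0.827579 = +0.417524;  D = +0.367804+0.197602i
d^3_{0,1}: k∈[1..3] ⇒ +0.003102 -0.142907 +0.731549 = +0.591745;  D = +0.567791-0.166657i
d^3_{1,1}: k∈[0..2] ⇒ +0.000228 -0.028072 +0.323331 = +0.295488;  D = +0.143424-0.258346i
d^3_{2,1}: k∈[0..1] ⇒ -0.002832 +0.086970 = +0.084139;  D = -0.022581-0.081052i
d^3_{3,1}: single k=0 term ⇒ +0.013590;  D = -0.011790-0.006760i
Y_3^{m'}(θ=0.1774,φ=1.8111) and Σ D·Y over m':
  (-0.0962+0.1852i)·(+0.0015+0.0017i)  (-0.1713-0.5550i)·(-0.0278+0.0145i)  (+0.3678+0.1976i)·(-0.0522-0.2129i)  (+0.5678-0.1667i)·(+0.6774+0.0000i)  (+0.1434-0.2583i)·(+0.0522-0.2129i)  (-0.0226-0.0811i)·(-0.0278-0.0145i)  (-0.0118-0.0068i)·(-0.0015+0.0017i)
Y_3^1(R⁻¹ n̂) = +0.371817-0.229937i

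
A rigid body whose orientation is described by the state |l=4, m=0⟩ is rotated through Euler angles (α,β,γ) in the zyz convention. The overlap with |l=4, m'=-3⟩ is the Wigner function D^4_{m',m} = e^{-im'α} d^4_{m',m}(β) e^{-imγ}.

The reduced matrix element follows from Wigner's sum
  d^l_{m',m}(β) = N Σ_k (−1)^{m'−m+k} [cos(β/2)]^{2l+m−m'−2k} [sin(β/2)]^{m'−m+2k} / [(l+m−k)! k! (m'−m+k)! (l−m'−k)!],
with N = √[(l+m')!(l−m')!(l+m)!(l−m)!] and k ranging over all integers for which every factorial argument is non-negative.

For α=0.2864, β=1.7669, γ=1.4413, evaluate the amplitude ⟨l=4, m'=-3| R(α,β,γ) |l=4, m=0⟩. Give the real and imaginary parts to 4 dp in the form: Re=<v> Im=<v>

Re=-0.1776 Im=-0.2059

First d^4_{-3,0}(β=1.7669), then the phase factors e^{-i(-3)α} and e^{-i(0)γ}:
c=cos(1.7669/2)=0.634488, s=sin(1.7669/2)=0.772932; N=√[1·5040·24·24]=1703.830978
k∈{3,4} keeps every argument non-negative
  k=3: (−1)^0·1703.8310/(144)·0.6345^5·0.7729^3 = +0.561832
  k=4: (−1)^1·1703.8310/(144)·0.6345^3·0.7729^5 = -0.833763
d^4_{-3,0}(1.7669) = +0.561832 -0.833763 = -0.271931
Phases: e^{-i·(-3)·0.2864}=+0.653044+0.757320i, e^{-i·(0)·1.4413}=+1.000000+0.000000i ⇒ D=-0.177583-0.205939i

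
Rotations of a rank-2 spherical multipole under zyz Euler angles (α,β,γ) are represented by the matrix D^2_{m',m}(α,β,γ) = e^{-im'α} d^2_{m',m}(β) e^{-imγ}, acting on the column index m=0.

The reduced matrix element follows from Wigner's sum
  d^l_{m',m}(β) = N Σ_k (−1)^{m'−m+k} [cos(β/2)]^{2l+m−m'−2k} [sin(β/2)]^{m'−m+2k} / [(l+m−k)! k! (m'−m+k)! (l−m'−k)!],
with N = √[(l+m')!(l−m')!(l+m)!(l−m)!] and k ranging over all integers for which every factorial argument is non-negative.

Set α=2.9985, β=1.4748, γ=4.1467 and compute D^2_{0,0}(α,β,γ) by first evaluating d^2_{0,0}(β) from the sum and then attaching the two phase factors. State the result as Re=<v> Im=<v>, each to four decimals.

Re=-0.4862 Im=0.0000

Split into d^2_{0,0}(β=1.4748) × two z-phases.
c=cos(1.4748/2)=0.740219, s=sin(1.4748/2)=0.672366; N=√[2·2·2·2]=4.000000
The bounds max(0,m−m')=0 and min(l+m,l−m')=2 give 3 terms
  k=0: (−1)^0·4.0000/(4)·0.7402^4·0.6724^0 = +0.300221
  k=1: (−1)^1·4.0000/(1)·0.7402^2·0.6724^2 = -0.990813
  k=2: (−1)^2·4.0000/(4)·0.7402^0·0.6724^4 = +0.204372
d^2_{0,0}(1.4748) = +0.300221 -0.990813 +0.204372 = -0.486219
Attach z-rotation phases: D = e^{-i(0)(2.9985)}·(-0.486219)·e^{-i(0)(4.1467)} = -0.486219+0.000000i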